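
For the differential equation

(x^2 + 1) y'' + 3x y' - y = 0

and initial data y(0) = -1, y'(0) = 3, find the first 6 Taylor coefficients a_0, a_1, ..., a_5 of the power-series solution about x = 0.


Ansatz: y(x) = sum_{n>=0} a_n x^n, so y'(x) = sum_{n>=1} n a_n x^(n-1) and y''(x) = sum_{n>=2} n(n-1) a_n x^(n-2).
Substitute into P(x) y'' + Q(x) y' + R(x) y = 0 with P(x) = x^2 + 1, Q(x) = 3x, R(x) = -1, and match powers of x.
Initial conditions: a_0 = -1, a_1 = 3.
Setting the coefficient of each power of x to zero and solving order by order (substituting the coefficients already found):
  x^0: 2 a_2 - a_0 = 0  ->  2 a_2 = a_0 = -1  ->  a_2 = -1/2
  x^1: 6 a_3 + 2 a_1 = 0  ->  6 a_3 = -2 a_1 = -6  ->  a_3 = -1
  x^2: 12 a_4 + 7 a_2 = 0  ->  12 a_4 = -7 a_2 = 7/2  ->  a_4 = 7/24
  x^3: 20 a_5 + 14 a_3 = 0  ->  20 a_5 = -14 a_3 = 14  ->  a_5 = 7/10
Truncated series: y(x) = -1 + 3 x - (1/2) x^2 - x^3 + (7/24) x^4 + (7/10) x^5 + O(x^6).

a_0 = -1; a_1 = 3; a_2 = -1/2; a_3 = -1; a_4 = 7/24; a_5 = 7/10


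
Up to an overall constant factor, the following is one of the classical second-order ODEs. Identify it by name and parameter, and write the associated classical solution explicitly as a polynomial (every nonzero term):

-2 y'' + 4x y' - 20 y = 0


All three coefficients share the factor -2; dividing through by -2 gives  y'' - 2x y' + 10 y = 0.
This matches the Hermite equation y'' - 2x y' + 2n y = 0 with 2n = 10, so n = 5; the polynomial solution is H_5(x).
With y = sum_k a_k x^k, matching x^k gives (k+2)(k+1) a_{k+2} = 2(k - n) a_k = 2(k - 5) a_k. The right side vanishes at k = 5, so the series with the parity of 5 terminates at degree 5.
Standard normalization: leading coefficient of H_n is 2^n, so a_5 = 2^5 = 32. Work downward with a_k = (k+1)(k+2) a_{k+2} / (2(k - n)):
  a_3 = (4)(5)(32) / (2(3 - 5)) = 640/(-4) = -160
  a_1 = (2)(3)(-160) / (2(1 - 5)) = -960/(-8) = 120
Hence H_5(x) = 32 x^5 - 160 x^3 + 120 x.

H_5(x); series = 32 x^5 - 160 x^3 + 120 x


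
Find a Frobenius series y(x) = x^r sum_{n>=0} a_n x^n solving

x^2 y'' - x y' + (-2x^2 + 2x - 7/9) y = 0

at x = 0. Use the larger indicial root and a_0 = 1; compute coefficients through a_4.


Write in Frobenius form y'' + (p(x)/x) y' + (q(x)/x^2) y = 0:
  p(x) = -1,  q(x) = -2x^2 + 2x - 7/9.
Indicial equation: r(r-1) + (-1) r + (-7/9) = 0 -> roots r_1 = 7/3, r_2 = -1/3.
Take r = r_1 = 7/3. Let y(x) = x^r sum_{n>=0} a_n x^n with a_0 = 1.
Substitute y = x^r sum a_n x^n and match x^{r+n}. The recurrence is
  D(n) a_n + 2 a_{n-1} - 2 a_{n-2} = 0,  where D(n) = (r+n)(r+n-1) + (-1)(r+n) + (-7/9).
  a_n = [-2 a_{n-1} + 2 a_{n-2}] / D(n).
Since the indicial polynomial factors as (r - r_1)(r - r_2), D(n) = (r_1 + n - r_1)(r_1 + n - r_2) = n(n + 8/3).
Evaluating step by step (a_0 = 1):
  n = 1: D(1) = 1(1 + 8/3) = 11/3; numerator = -2(1) = -2; a_1 = (-2)/(11/3) = -6/11
  n = 2: D(2) = 2(2 + 8/3) = 28/3; numerator = -2(-6/11) + 2(1) = 34/11; a_2 = (34/11)/(28/3) = 51/154
  n = 3: D(3) = 3(3 + 8/3) = 17; numerator = -2(51/154) + 2(-6/11) = -135/77; a_3 = (-135/77)/(17) = -135/1309
  n = 4: D(4) = 4(4 + 8/3) = 80/3; numerator = -2(-135/1309) + 2(51/154) = 1137/1309; a_4 = (1137/1309)/(80/3) = 3411/104720

r = 7/3; a_0 = 1; a_1 = -6/11; a_2 = 51/154; a_3 = -135/1309; a_4 = 3411/104720


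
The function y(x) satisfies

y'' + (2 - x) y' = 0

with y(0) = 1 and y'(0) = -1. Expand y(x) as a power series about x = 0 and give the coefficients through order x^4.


Ansatz: y(x) = sum_{n>=0} a_n x^n, so y'(x) = sum_{n>=1} n a_n x^(n-1) and y''(x) = sum_{n>=2} n(n-1) a_n x^(n-2).
Substitute into P(x) y'' + Q(x) y' + R(x) y = 0 with P(x) = 1, Q(x) = 2 - x, R(x) = 0, and match powers of x.
Initial conditions: a_0 = 1, a_1 = -1.
Setting the coefficient of each power of x to zero and solving order by order (substituting the coefficients already found):
  x^0: 2 a_2 + 2 a_1 = 0  ->  2 a_2 = -2 a_1 = 2  ->  a_2 = 1
  x^1: 6 a_3 + 4 a_2 - a_1 = 0  ->  6 a_3 = -4 a_2 + a_1 = -5  ->  a_3 = -5/6
  x^2: 12 a_4 + 6 a_3 - 2 a_2 = 0  ->  12 a_4 = -6 a_3 + 2 a_2 = 7  ->  a_4 = 7/12
Truncated series: y(x) = 1 - x + x^2 - (5/6) x^3 + (7/12) x^4 + O(x^5).

a_0 = 1; a_1 = -1; a_2 = 1; a_3 = -5/6; a_4 = 7/12


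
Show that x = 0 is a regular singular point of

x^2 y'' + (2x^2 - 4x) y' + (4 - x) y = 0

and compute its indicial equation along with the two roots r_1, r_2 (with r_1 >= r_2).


Divide by x^2 to reach normal form y'' + P_1(x) y' + P_2(x) y = 0 with P_1(x) = 2 - 4/x and P_2(x) = -1/x + 4/x^2.
x = 0 is a singular point because the y'-coefficient 2 - 4/x has a pole at x = 0 and the y-coefficient -1/x + 4/x^2 has a pole at x = 0.
It is a regular singular point because x P_1(x) = p(x) = 2x - 4 and x^2 P_2(x) = q(x) = 4 - x are polynomials, hence analytic at x = 0.
p(0) = -4,  q(0) = 4.
Indicial equation: r(r-1) + p(0) r + q(0) = 0, i.e. r^2 + (p(0) - 1) r + q(0) = 0, i.e. r^2 - 5 r + 4 = 0.
Discriminant: (-5)^2 - 4(4) = 9, so r = (5 ± 3)/2.
Solving: r_1 = 4, r_2 = 1.

indicial: r^2 - 5 r + 4 = 0; roots r_1 = 4, r_2 = 1


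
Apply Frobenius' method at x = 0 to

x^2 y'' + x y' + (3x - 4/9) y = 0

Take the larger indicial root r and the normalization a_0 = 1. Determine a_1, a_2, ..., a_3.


Write in Frobenius form y'' + (p(x)/x) y' + (q(x)/x^2) y = 0:
  p(x) = 1,  q(x) = 3x - 4/9.
Indicial equation: r(r-1) + (1) r + (-4/9) = 0 -> roots r_1 = 2/3, r_2 = -2/3.
Take r = r_1 = 2/3. Let y(x) = x^r sum_{n>=0} a_n x^n with a_0 = 1.
Substitute y = x^r sum a_n x^n and match x^{r+n}. The recurrence is
  D(n) a_n + 3 a_{n-1} = 0,  where D(n) = (r+n)(r+n-1) + (1)(r+n) + (-4/9).
  a_n = -3 / D(n) * a_{n-1}.
Since the indicial polynomial factors as (r - r_1)(r - r_2), D(n) = (r_1 + n - r_1)(r_1 + n - r_2) = n(n + 4/3).
Evaluating step by step (a_0 = 1):
  n = 1: D(1) = 1(1 + 4/3) = 7/3; numerator = -3(1) = -3; a_1 = (-3)/(7/3) = -9/7
  n = 2: D(2) = 2(2 + 4/3) = 20/3; numerator = -3(-9/7) = 27/7; a_2 = (27/7)/(20/3) = 81/140
  n = 3: D(3) = 3(3 + 4/3) = 13; numerator = -3(81/140) = -243/140; a_3 = (-243/140)/(13) = -243/1820

r = 2/3; a_0 = 1; a_1 = -9/7; a_2 = 81/140; a_3 = -243/1820


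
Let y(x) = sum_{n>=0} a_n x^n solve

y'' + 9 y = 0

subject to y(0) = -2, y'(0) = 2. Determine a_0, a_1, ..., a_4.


Ansatz: y(x) = sum_{n>=0} a_n x^n, so y'(x) = sum_{n>=1} n a_n x^(n-1) and y''(x) = sum_{n>=2} n(n-1) a_n x^(n-2).
Substitute into P(x) y'' + Q(x) y' + R(x) y = 0 with P(x) = 1, Q(x) = 0, R(x) = 9, and match powers of x.
Initial conditions: a_0 = -2, a_1 = 2.
Setting the coefficient of each power of x to zero and solving order by order (substituting the coefficients already found):
  x^0: 2 a_2 + 9 a_0 = 0  ->  2 a_2 = -9 a_0 = 18  ->  a_2 = 9
  x^1: 6 a_3 + 9 a_1 = 0  ->  6 a_3 = -9 a_1 = -18  ->  a_3 = -3
  x^2: 12 a_4 + 9 a_2 = 0  ->  12 a_4 = -9 a_2 = -81  ->  a_4 = -27/4
Truncated series: y(x) = -2 + 2 x + 9 x^2 - 3 x^3 - (27/4) x^4 + O(x^5).

a_0 = -2; a_1 = 2; a_2 = 9; a_3 = -3; a_4 = -27/4


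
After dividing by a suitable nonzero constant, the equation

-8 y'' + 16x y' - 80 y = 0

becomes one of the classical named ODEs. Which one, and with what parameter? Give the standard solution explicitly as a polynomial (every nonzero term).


All three coefficients share the factor -8; dividing through by -8 gives  y'' - 2x y' + 10 y = 0.
This matches the Hermite equation y'' - 2x y' + 2n y = 0 with 2n = 10, so n = 5; the polynomial solution is H_5(x).
With y = sum_k a_k x^k, matching x^k gives (k+2)(k+1) a_{k+2} = 2(k - n) a_k = 2(k - 5) a_k. The right side vanishes at k = 5, so the series with the parity of 5 terminates at degree 5.
Standard normalization: leading coefficient of H_n is 2^n, so a_5 = 2^5 = 32. Work downward with a_k = (k+1)(k+2) a_{k+2} / (2(k - n)):
  a_3 = (4)(5)(32) / (2(3 - 5)) = 640/(-4) = -160
  a_1 = (2)(3)(-160) / (2(1 - 5)) = -960/(-8) = 120
Hence H_5(x) = 32 x^5 - 160 x^3 + 120 x.

H_5(x); series = 32 x^5 - 160 x^3 + 120 x


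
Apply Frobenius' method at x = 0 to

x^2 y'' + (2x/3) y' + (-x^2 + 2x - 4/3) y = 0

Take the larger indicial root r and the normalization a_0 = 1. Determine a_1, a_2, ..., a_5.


Write in Frobenius form y'' + (p(x)/x) y' + (q(x)/x^2) y = 0:
  p(x) = 2/3,  q(x) = -x^2 + 2x - 4/3.
Indicial equation: r(r-1) + (2/3) r + (-4/3) = 0 -> roots r_1 = 4/3, r_2 = -1.
Take r = r_1 = 4/3. Let y(x) = x^r sum_{n>=0} a_n x^n with a_0 = 1.
Substitute y = x^r sum a_n x^n and match x^{r+n}. The recurrence is
  D(n) a_n + 2 a_{n-1} - 1 a_{n-2} = 0,  where D(n) = (r+n)(r+n-1) + (2/3)(r+n) + (-4/3).
  a_n = [-2 a_{n-1} + 1 a_{n-2}] / D(n).
Since the indicial polynomial factors as (r - r_1)(r - r_2), D(n) = (r_1 + n - r_1)(r_1 + n - r_2) = n(n + 7/3).
Evaluating step by step (a_0 = 1):
  n = 1: D(1) = 1(1 + 7/3) = 10/3; numerator = -2(1) = -2; a_1 = (-2)/(10/3) = -3/5
  n = 2: D(2) = 2(2 + 7/3) = 26/3; numerator = -2(-3/5) + 1(1) = 11/5; a_2 = (11/5)/(26/3) = 33/130
  n = 3: D(3) = 3(3 + 7/3) = 16; numerator = -2(33/130) + 1(-3/5) = -72/65; a_3 = (-72/65)/(16) = -9/130
  n = 4: D(4) = 4(4 + 7/3) = 76/3; numerator = -2(-9/130) + 1(33/130) = 51/130; a_4 = (51/130)/(76/3) = 153/9880
  n = 5: D(5) = 5(5 + 7/3) = 110/3; numerator = -2(153/9880) + 1(-9/130) = -99/988; a_5 = (-99/988)/(110/3) = -27/9880

r = 4/3; a_0 = 1; a_1 = -3/5; a_2 = 33/130; a_3 = -9/130; a_4 = 153/9880; a_5 = -27/9880


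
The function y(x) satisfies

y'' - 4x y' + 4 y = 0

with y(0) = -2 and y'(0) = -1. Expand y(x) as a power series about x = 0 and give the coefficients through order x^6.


Ansatz: y(x) = sum_{n>=0} a_n x^n, so y'(x) = sum_{n>=1} n a_n x^(n-1) and y''(x) = sum_{n>=2} n(n-1) a_n x^(n-2).
Substitute into P(x) y'' + Q(x) y' + R(x) y = 0 with P(x) = 1, Q(x) = -4x, R(x) = 4, and match powers of x.
Initial conditions: a_0 = -2, a_1 = -1.
Setting the coefficient of each power of x to zero and solving order by order (substituting the coefficients already found):
  x^0: 2 a_2 + 4 a_0 = 0  ->  2 a_2 = -4 a_0 = 8  ->  a_2 = 4
  x^1: 6 a_3 = 0  ->  a_3 = 0
  x^2: 12 a_4 - 4 a_2 = 0  ->  12 a_4 = 4 a_2 = 16  ->  a_4 = 4/3
  x^3: 20 a_5 - 8 a_3 = 0  ->  20 a_5 = 8 a_3 = 0  ->  a_5 = 0
  x^4: 30 a_6 - 12 a_4 = 0  ->  30 a_6 = 12 a_4 = 16  ->  a_6 = 8/15
Truncated series: y(x) = -2 - x + 4 x^2 + (4/3) x^4 + (8/15) x^6 + O(x^7).

a_0 = -2; a_1 = -1; a_2 = 4; a_3 = 0; a_4 = 4/3; a_5 = 0; a_6 = 8/15


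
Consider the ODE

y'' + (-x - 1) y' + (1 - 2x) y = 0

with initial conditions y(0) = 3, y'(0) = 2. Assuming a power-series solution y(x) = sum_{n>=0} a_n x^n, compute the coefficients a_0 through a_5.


Ansatz: y(x) = sum_{n>=0} a_n x^n, so y'(x) = sum_{n>=1} n a_n x^(n-1) and y''(x) = sum_{n>=2} n(n-1) a_n x^(n-2).
Substitute into P(x) y'' + Q(x) y' + R(x) y = 0 with P(x) = 1, Q(x) = -x - 1, R(x) = 1 - 2x, and match powers of x.
Initial conditions: a_0 = 3, a_1 = 2.
Setting the coefficient of each power of x to zero and solving order by order (substituting the coefficients already found):
  x^0: 2 a_2 - a_1 + a_0 = 0  ->  2 a_2 = a_1 - a_0 = -1  ->  a_2 = -1/2
  x^1: 6 a_3 - 2 a_2 - 2 a_0 = 0  ->  6 a_3 = 2 a_2 + 2 a_0 = 5  ->  a_3 = 5/6
  x^2: 12 a_4 - 3 a_3 - a_2 - 2 a_1 = 0  ->  12 a_4 = 3 a_3 + a_2 + 2 a_1 = 6  ->  a_4 = 1/2
  x^3: 20 a_5 - 4 a_4 - 2 a_3 - 2 a_2 = 0  ->  20 a_5 = 4 a_4 + 2 a_3 + 2 a_2 = 8/3  ->  a_5 = 2/15
Truncated series: y(x) = 3 + 2 x - (1/2) x^2 + (5/6) x^3 + (1/2) x^4 + (2/15) x^5 + O(x^6).

a_0 = 3; a_1 = 2; a_2 = -1/2; a_3 = 5/6; a_4 = 1/2; a_5 = 2/15


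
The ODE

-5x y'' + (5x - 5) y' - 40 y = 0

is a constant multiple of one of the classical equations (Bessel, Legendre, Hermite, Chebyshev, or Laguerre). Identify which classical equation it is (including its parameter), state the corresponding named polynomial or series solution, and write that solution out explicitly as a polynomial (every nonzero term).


All three coefficients share the factor -5; dividing through by -5 gives  x y'' + (1 - x) y' + 8 y = 0.
This matches the Laguerre equation x y'' + (1 - x) y' + n y = 0 with n = 8; the polynomial solution is L_8(x).
With y = sum_k a_k x^k, matching x^k gives (k+1)k a_{k+1} + (k+1) a_{k+1} - k a_k + n a_k = 0, i.e. (k+1)^2 a_{k+1} = (k - n) a_k = (k - 8) a_k. The right side vanishes at k = 8, so the series terminates at degree 8.
Standard normalization L_n(0) = 1 gives a_0 = 1. Work upward with a_{k+1} = (k - 8) a_k / (k+1)^2:
  a_1 = (0 - 8)(1) / 1^2 = -8/1 = -8
  a_2 = (1 - 8)(-8) / 2^2 = 56/4 = 14
  a_3 = (2 - 8)(14) / 3^2 = -84/9 = -28/3
  a_4 = (3 - 8)(-28/3) / 4^2 = (140/3)/16 = 35/12
  a_5 = (4 - 8)(35/12) / 5^2 = (-35/3)/25 = -7/15
  a_6 = (5 - 8)(-7/15) / 6^2 = (7/5)/36 = 7/180
  a_7 = (6 - 8)(7/180) / 7^2 = (-7/90)/49 = -1/630
  a_8 = (7 - 8)(-1/630) / 8^2 = (1/630)/64 = 1/40320
Hence L_8(x) = x^8/40320 - x^7/630 + 7 x^6/180 - 7 x^5/15 + 35 x^4/12 - 28 x^3/3 + 14 x^2 - 8 x + 1.

L_8(x); series = x^8/40320 - x^7/630 + 7 x^6/180 - 7 x^5/15 + 35 x^4/12 - 28 x^3/3 + 14 x^2 - 8 x + 1


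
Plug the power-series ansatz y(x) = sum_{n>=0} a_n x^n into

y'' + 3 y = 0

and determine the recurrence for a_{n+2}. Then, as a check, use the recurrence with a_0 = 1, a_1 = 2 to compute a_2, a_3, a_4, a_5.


Substitute y = sum_n a_n x^n into y'' + (const) y = 0.
y''(x) = sum_{n>=0} (n+2)(n+1) a_{n+2} x^n.
The ODE becomes sum_n [(n+2)(n+1) a_{n+2} + 3 a_n] x^n = 0.
Setting each coefficient to zero gives the recurrence:
  (n+2)(n+1) a_{n+2} + 3 a_n = 0,
  a_{n+2} = -3 / ((n+1)(n+2)) a_n.

Check with a_0 = 1, a_1 = 2 (apply the recurrence for n = 0, 1, 2, 3): a_0 = 1, a_1 = 2, a_2 = -3/2, a_3 = -1, a_4 = 3/8, a_5 = 3/20.

a_{n+2} = -3/((n+1)(n+2)) * a_n; check: a_0 = 1, a_1 = 2, a_2 = -3/2, a_3 = -1, a_4 = 3/8, a_5 = 3/20


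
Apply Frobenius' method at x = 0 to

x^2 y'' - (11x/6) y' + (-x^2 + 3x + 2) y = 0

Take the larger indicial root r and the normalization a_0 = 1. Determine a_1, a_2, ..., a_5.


Write in Frobenius form y'' + (p(x)/x) y' + (q(x)/x^2) y = 0:
  p(x) = -11/6,  q(x) = -x^2 + 3x + 2.
Indicial equation: r(r-1) + (-11/6) r + (2) = 0 -> roots r_1 = 3/2, r_2 = 4/3.
Take r = r_1 = 3/2. Let y(x) = x^r sum_{n>=0} a_n x^n with a_0 = 1.
Substitute y = x^r sum a_n x^n and match x^{r+n}. The recurrence is
  D(n) a_n + 3 a_{n-1} - 1 a_{n-2} = 0,  where D(n) = (r+n)(r+n-1) + (-11/6)(r+n) + (2).
  a_n = [-3 a_{n-1} + 1 a_{n-2}] / D(n).
Since the indicial polynomial factors as (r - r_1)(r - r_2), D(n) = (r_1 + n - r_1)(r_1 + n - r_2) = n(n + 1/6).
Evaluating step by step (a_0 = 1):
  n = 1: D(1) = 1(1 + 1/6) = 7/6; numerator = -3(1) = -3; a_1 = (-3)/(7/6) = -18/7
  n = 2: D(2) = 2(2 + 1/6) = 13/3; numerator = -3(-18/7) + 1(1) = 61/7; a_2 = (61/7)/(13/3) = 183/91
  n = 3: D(3) = 3(3 + 1/6) = 19/2; numerator = -3(183/91) + 1(-18/7) = -783/91; a_3 = (-783/91)/(19/2) = -1566/1729
  n = 4: D(4) = 4(4 + 1/6) = 50/3; numerator = -3(-1566/1729) + 1(183/91) = 8175/1729; a_4 = (8175/1729)/(50/3) = 981/3458
  n = 5: D(5) = 5(5 + 1/6) = 155/6; numerator = -3(981/3458) + 1(-1566/1729) = -6075/3458; a_5 = (-6075/3458)/(155/6) = -3645/53599

r = 3/2; a_0 = 1; a_1 = -18/7; a_2 = 183/91; a_3 = -1566/1729; a_4 = 981/3458; a_5 = -3645/53599


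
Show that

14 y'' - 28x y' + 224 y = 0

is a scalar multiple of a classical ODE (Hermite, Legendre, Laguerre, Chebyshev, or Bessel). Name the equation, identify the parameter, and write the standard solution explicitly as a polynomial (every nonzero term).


All three coefficients share the factor 14; dividing through by 14 gives  y'' - 2x y' + 16 y = 0.
This matches the Hermite equation y'' - 2x y' + 2n y = 0 with 2n = 16, so n = 8; the polynomial solution is H_8(x).
With y = sum_k a_k x^k, matching x^k gives (k+2)(k+1) a_{k+2} = 2(k - n) a_k = 2(k - 8) a_k. The right side vanishes at k = 8, so the series with the parity of 8 terminates at degree 8.
Standard normalization: leading coefficient of H_n is 2^n, so a_8 = 2^8 = 256. Work downward with a_k = (k+1)(k+2) a_{k+2} / (2(k - n)):
  a_6 = (7)(8)(256) / (2(6 - 8)) = 14336/(-4) = -3584
  a_4 = (5)(6)(-3584) / (2(4 - 8)) = -107520/(-8) = 13440
  a_2 = (3)(4)(13440) / (2(2 - 8)) = 161280/(-12) = -13440
  a_0 = (1)(2)(-13440) / (2(0 - 8)) = -26880/(-16) = 1680
Hence H_8(x) = 256 x^8 - 3584 x^6 + 13440 x^4 - 13440 x^2 + 1680.

H_8(x); series = 256 x^8 - 3584 x^6 + 13440 x^4 - 13440 x^2 + 1680


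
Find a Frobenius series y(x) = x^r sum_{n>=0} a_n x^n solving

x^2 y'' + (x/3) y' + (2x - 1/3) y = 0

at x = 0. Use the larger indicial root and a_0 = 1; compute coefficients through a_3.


Write in Frobenius form y'' + (p(x)/x) y' + (q(x)/x^2) y = 0:
  p(x) = 1/3,  q(x) = 2x - 1/3.
Indicial equation: r(r-1) + (1/3) r + (-1/3) = 0 -> roots r_1 = 1, r_2 = -1/3.
Take r = r_1 = 1. Let y(x) = x^r sum_{n>=0} a_n x^n with a_0 = 1.
Substitute y = x^r sum a_n x^n and match x^{r+n}. The recurrence is
  D(n) a_n + 2 a_{n-1} = 0,  where D(n) = (r+n)(r+n-1) + (1/3)(r+n) + (-1/3).
  a_n = -2 / D(n) * a_{n-1}.
Since the indicial polynomial factors as (r - r_1)(r - r_2), D(n) = (r_1 + n - r_1)(r_1 + n - r_2) = n(n + 4/3).
Evaluating step by step (a_0 = 1):
  n = 1: D(1) = 1(1 + 4/3) = 7/3; numerator = -2(1) = -2; a_1 = (-2)/(7/3) = -6/7
  n = 2: D(2) = 2(2 + 4/3) = 20/3; numerator = -2(-6/7) = 12/7; a_2 = (12/7)/(20/3) = 9/35
  n = 3: D(3) = 3(3 + 4/3) = 13; numerator = -2(9/35) = -18/35; a_3 = (-18/35)/(13) = -18/455

r = 1; a_0 = 1; a_1 = -6/7; a_2 = 9/35; a_3 = -18/455


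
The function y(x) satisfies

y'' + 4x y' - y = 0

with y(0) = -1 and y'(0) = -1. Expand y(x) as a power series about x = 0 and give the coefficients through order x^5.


Ansatz: y(x) = sum_{n>=0} a_n x^n, so y'(x) = sum_{n>=1} n a_n x^(n-1) and y''(x) = sum_{n>=2} n(n-1) a_n x^(n-2).
Substitute into P(x) y'' + Q(x) y' + R(x) y = 0 with P(x) = 1, Q(x) = 4x, R(x) = -1, and match powers of x.
Initial conditions: a_0 = -1, a_1 = -1.
Setting the coefficient of each power of x to zero and solving order by order (substituting the coefficients already found):
  x^0: 2 a_2 - a_0 = 0  ->  2 a_2 = a_0 = -1  ->  a_2 = -1/2
  x^1: 6 a_3 + 3 a_1 = 0  ->  6 a_3 = -3 a_1 = 3  ->  a_3 = 1/2
  x^2: 12 a_4 + 7 a_2 = 0  ->  12 a_4 = -7 a_2 = 7/2  ->  a_4 = 7/24
  x^3: 20 a_5 + 11 a_3 = 0  ->  20 a_5 = -11 a_3 = -11/2  ->  a_5 = -11/40
Truncated series: y(x) = -1 - x - (1/2) x^2 + (1/2) x^3 + (7/24) x^4 - (11/40) x^5 + O(x^6).

a_0 = -1; a_1 = -1; a_2 = -1/2; a_3 = 1/2; a_4 = 7/24; a_5 = -11/40


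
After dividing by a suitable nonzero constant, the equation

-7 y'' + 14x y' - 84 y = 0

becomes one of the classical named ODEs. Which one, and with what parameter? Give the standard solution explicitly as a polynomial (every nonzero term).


All three coefficients share the factor -7; dividing through by -7 gives  y'' - 2x y' + 12 y = 0.
This matches the Hermite equation y'' - 2x y' + 2n y = 0 with 2n = 12, so n = 6; the polynomial solution is H_6(x).
With y = sum_k a_k x^k, matching x^k gives (k+2)(k+1) a_{k+2} = 2(k - n) a_k = 2(k - 6) a_k. The right side vanishes at k = 6, so the series with the parity of 6 terminates at degree 6.
Standard normalization: leading coefficient of H_n is 2^n, so a_6 = 2^6 = 64. Work downward with a_k = (k+1)(k+2) a_{k+2} / (2(k - n)):
  a_4 = (5)(6)(64) / (2(4 - 6)) = 1920/(-4) = -480
  a_2 = (3)(4)(-480) / (2(2 - 6)) = -5760/(-8) = 720
  a_0 = (1)(2)(720) / (2(0 - 6)) = 1440/(-12) = -120
Hence H_6(x) = 64 x^6 - 480 x^4 + 720 x^2 - 120.

H_6(x); series = 64 x^6 - 480 x^4 + 720 x^2 - 120


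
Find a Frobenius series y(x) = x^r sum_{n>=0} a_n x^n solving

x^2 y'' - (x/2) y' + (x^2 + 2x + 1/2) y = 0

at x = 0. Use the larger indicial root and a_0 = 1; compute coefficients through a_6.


Write in Frobenius form y'' + (p(x)/x) y' + (q(x)/x^2) y = 0:
  p(x) = -1/2,  q(x) = x^2 + 2x + 1/2.
Indicial equation: r(r-1) + (-1/2) r + (1/2) = 0 -> roots r_1 = 1, r_2 = 1/2.
Take r = r_1 = 1. Let y(x) = x^r sum_{n>=0} a_n x^n with a_0 = 1.
Substitute y = x^r sum a_n x^n and match x^{r+n}. The recurrence is
  D(n) a_n + 2 a_{n-1} + 1 a_{n-2} = 0,  where D(n) = (r+n)(r+n-1) + (-1/2)(r+n) + (1/2).
  a_n = [-2 a_{n-1} - 1 a_{n-2}] / D(n).
Since the indicial polynomial factors as (r - r_1)(r - r_2), D(n) = (r_1 + n - r_1)(r_1 + n - r_2) = n(n + 1/2).
Evaluating step by step (a_0 = 1):
  n = 1: D(1) = 1(1 + 1/2) = 3/2; numerator = -2(1) = -2; a_1 = (-2)/(3/2) = -4/3
  n = 2: D(2) = 2(2 + 1/2) = 5; numerator = -2(-4/3) - 1(1) = 5/3; a_2 = (5/3)/(5) = 1/3
  n = 3: D(3) = 3(3 + 1/2) = 21/2; numerator = -2(1/3) - 1(-4/3) = 2/3; a_3 = (2/3)/(21/2) = 4/63
  n = 4: D(4) = 4(4 + 1/2) = 18; numerator = -2(4/63) - 1(1/3) = -29/63; a_4 = (-29/63)/(18) = -29/1134
  n = 5: D(5) = 5(5 + 1/2) = 55/2; numerator = -2(-29/1134) - 1(4/63) = -1/81; a_5 = (-1/81)/(55/2) = -2/4455
  n = 6: D(6) = 6(6 + 1/2) = 39; numerator = -2(-2/4455) - 1(-29/1134) = 1651/62370; a_6 = (1651/62370)/(39) = 127/187110

r = 1; a_0 = 1; a_1 = -4/3; a_2 = 1/3; a_3 = 4/63; a_4 = -29/1134; a_5 = -2/4455; a_6 = 127/187110


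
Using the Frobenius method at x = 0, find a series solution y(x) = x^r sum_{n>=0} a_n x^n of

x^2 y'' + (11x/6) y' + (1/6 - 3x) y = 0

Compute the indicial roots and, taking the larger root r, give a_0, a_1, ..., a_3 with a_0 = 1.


Write in Frobenius form y'' + (p(x)/x) y' + (q(x)/x^2) y = 0:
  p(x) = 11/6,  q(x) = 1/6 - 3x.
Indicial equation: r(r-1) + (11/6) r + (1/6) = 0 -> roots r_1 = -1/3, r_2 = -1/2.
Take r = r_1 = -1/3. Let y(x) = x^r sum_{n>=0} a_n x^n with a_0 = 1.
Substitute y = x^r sum a_n x^n and match x^{r+n}. The recurrence is
  D(n) a_n - 3 a_{n-1} = 0,  where D(n) = (r+n)(r+n-1) + (11/6)(r+n) + (1/6).
  a_n = 3 / D(n) * a_{n-1}.
Since the indicial polynomial factors as (r - r_1)(r - r_2), D(n) = (r_1 + n - r_1)(r_1 + n - r_2) = n(n + 1/6).
Evaluating step by step (a_0 = 1):
  n = 1: D(1) = 1(1 + 1/6) = 7/6; numerator = 3(1) = 3; a_1 = (3)/(7/6) = 18/7
  n = 2: D(2) = 2(2 + 1/6) = 13/3; numerator = 3(18/7) = 54/7; a_2 = (54/7)/(13/3) = 162/91
  n = 3: D(3) = 3(3 + 1/6) = 19/2; numerator = 3(162/91) = 486/91; a_3 = (486/91)/(19/2) = 972/1729

r = -1/3; a_0 = 1; a_1 = 18/7; a_2 = 162/91; a_3 = 972/1729


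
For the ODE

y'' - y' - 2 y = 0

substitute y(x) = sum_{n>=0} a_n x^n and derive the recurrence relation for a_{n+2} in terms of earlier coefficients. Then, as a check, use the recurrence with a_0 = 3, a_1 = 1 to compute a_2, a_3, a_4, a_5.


Substitute y = sum_n a_n x^n.
y''(x) has coefficient (n+2)(n+1) a_{n+2} at x^n;
-y'(x) has coefficient -(n+1) a_{n+1} at x^n;
-2 y(x) has coefficient -2 a_n at x^n.
Matching x^n: (n+2)(n+1) a_{n+2} - (n+1) a_{n+1} - 2 a_n = 0.
Thus a_{n+2} = [(n+1) a_{n+1} + 2 a_n] / ((n+1)(n+2)).

Check with a_0 = 3, a_1 = 1 (apply the recurrence for n = 0, 1, 2, 3): a_0 = 3, a_1 = 1, a_2 = 7/2, a_3 = 3/2, a_4 = 23/24, a_5 = 41/120.

a_(n+2) = [(n+1) a_(n+1) + 2 a_n] / ((n+1)(n+2)); check: a_0 = 3, a_1 = 1, a_2 = 7/2, a_3 = 3/2, a_4 = 23/24, a_5 = 41/120


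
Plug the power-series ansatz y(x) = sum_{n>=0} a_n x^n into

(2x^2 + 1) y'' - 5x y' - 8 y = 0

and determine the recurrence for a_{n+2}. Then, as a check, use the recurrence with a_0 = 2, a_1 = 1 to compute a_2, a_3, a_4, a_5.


Substitute y = sum_n a_n x^n.
(1 + 2 x^2) y'' contributes (n+2)(n+1) a_{n+2} + 2 n(n-1) a_n at x^n.
-5 x y'(x) contributes -5 n a_n at x^n.
-8 y(x) contributes -8 a_n at x^n.
Matching x^n: (n+2)(n+1) a_{n+2} + (2 n(n-1) - 5 n - 8) a_n = 0.
Thus a_{n+2} = (-2 n(n-1) + 5 n + 8) / ((n+1)(n+2)) * a_n.

Check with a_0 = 2, a_1 = 1 (apply the recurrence for n = 0, 1, 2, 3): a_0 = 2, a_1 = 1, a_2 = 8, a_3 = 13/6, a_4 = 28/3, a_5 = 143/120.

a_(n+2) = (-2 n(n-1) + 5 n + 8) / ((n+1)(n+2)) * a_n; check: a_0 = 2, a_1 = 1, a_2 = 8, a_3 = 13/6, a_4 = 28/3, a_5 = 143/120


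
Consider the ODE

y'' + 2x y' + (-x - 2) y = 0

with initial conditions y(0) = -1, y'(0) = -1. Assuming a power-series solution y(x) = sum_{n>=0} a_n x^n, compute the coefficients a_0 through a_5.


Ansatz: y(x) = sum_{n>=0} a_n x^n, so y'(x) = sum_{n>=1} n a_n x^(n-1) and y''(x) = sum_{n>=2} n(n-1) a_n x^(n-2).
Substitute into P(x) y'' + Q(x) y' + R(x) y = 0 with P(x) = 1, Q(x) = 2x, R(x) = -x - 2, and match powers of x.
Initial conditions: a_0 = -1, a_1 = -1.
Setting the coefficient of each power of x to zero and solving order by order (substituting the coefficients already found):
  x^0: 2 a_2 - 2 a_0 = 0  ->  2 a_2 = 2 a_0 = -2  ->  a_2 = -1
  x^1: 6 a_3 - a_0 = 0  ->  6 a_3 = a_0 = -1  ->  a_3 = -1/6
  x^2: 12 a_4 + 2 a_2 - a_1 = 0  ->  12 a_4 = -2 a_2 + a_1 = 1  ->  a_4 = 1/12
  x^3: 20 a_5 + 4 a_3 - a_2 = 0  ->  20 a_5 = -4 a_3 + a_2 = -1/3  ->  a_5 = -1/60
Truncated series: y(x) = -1 - x - x^2 - (1/6) x^3 + (1/12) x^4 - (1/60) x^5 + O(x^6).

a_0 = -1; a_1 = -1; a_2 = -1; a_3 = -1/6; a_4 = 1/12; a_5 = -1/60


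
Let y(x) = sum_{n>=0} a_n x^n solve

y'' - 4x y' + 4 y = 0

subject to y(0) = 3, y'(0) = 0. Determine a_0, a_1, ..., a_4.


Ansatz: y(x) = sum_{n>=0} a_n x^n, so y'(x) = sum_{n>=1} n a_n x^(n-1) and y''(x) = sum_{n>=2} n(n-1) a_n x^(n-2).
Substitute into P(x) y'' + Q(x) y' + R(x) y = 0 with P(x) = 1, Q(x) = -4x, R(x) = 4, and match powers of x.
Initial conditions: a_0 = 3, a_1 = 0.
Setting the coefficient of each power of x to zero and solving order by order (substituting the coefficients already found):
  x^0: 2 a_2 + 4 a_0 = 0  ->  2 a_2 = -4 a_0 = -12  ->  a_2 = -6
  x^1: 6 a_3 = 0  ->  a_3 = 0
  x^2: 12 a_4 - 4 a_2 = 0  ->  12 a_4 = 4 a_2 = -24  ->  a_4 = -2
Truncated series: y(x) = 3 - 6 x^2 - 2 x^4 + O(x^5).

a_0 = 3; a_1 = 0; a_2 = -6; a_3 = 0; a_4 = -2


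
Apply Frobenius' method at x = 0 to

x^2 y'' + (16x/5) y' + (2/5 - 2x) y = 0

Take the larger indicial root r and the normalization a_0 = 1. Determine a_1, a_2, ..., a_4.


Write in Frobenius form y'' + (p(x)/x) y' + (q(x)/x^2) y = 0:
  p(x) = 16/5,  q(x) = 2/5 - 2x.
Indicial equation: r(r-1) + (16/5) r + (2/5) = 0 -> roots r_1 = -1/5, r_2 = -2.
Take r = r_1 = -1/5. Let y(x) = x^r sum_{n>=0} a_n x^n with a_0 = 1.
Substitute y = x^r sum a_n x^n and match x^{r+n}. The recurrence is
  D(n) a_n - 2 a_{n-1} = 0,  where D(n) = (r+n)(r+n-1) + (16/5)(r+n) + (2/5).
  a_n = 2 / D(n) * a_{n-1}.
Since the indicial polynomial factors as (r - r_1)(r - r_2), D(n) = (r_1 + n - r_1)(r_1 + n - r_2) = n(n + 9/5).
Evaluating step by step (a_0 = 1):
  n = 1: D(1) = 1(1 + 9/5) = 14/5; numerator = 2(1) = 2; a_1 = (2)/(14/5) = 5/7
  n = 2: D(2) = 2(2 + 9/5) = 38/5; numerator = 2(5/7) = 10/7; a_2 = (10/7)/(38/5) = 25/133
  n = 3: D(3) = 3(3 + 9/5) = 72/5; numerator = 2(25/133) = 50/133; a_3 = (50/133)/(72/5) = 125/4788
  n = 4: D(4) = 4(4 + 9/5) = 116/5; numerator = 2(125/4788) = 125/2394; a_4 = (125/2394)/(116/5) = 625/277704

r = -1/5; a_0 = 1; a_1 = 5/7; a_2 = 25/133; a_3 = 125/4788; a_4 = 625/277704


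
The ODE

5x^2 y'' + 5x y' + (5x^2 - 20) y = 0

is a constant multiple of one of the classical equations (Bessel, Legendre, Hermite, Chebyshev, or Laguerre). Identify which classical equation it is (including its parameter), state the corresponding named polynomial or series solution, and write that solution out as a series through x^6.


All three coefficients share the factor 5; dividing through by 5 gives  x^2 y'' + x y' + (x^2 - 4) y = 0.
This matches the Bessel equation x^2 y'' + x y' + (x^2 - nu^2) y = 0 with nu^2 = 4, so nu = 2; the solution bounded at x = 0 is J_2(x).
Frobenius at x = 0: indicial roots ±nu; for r = nu the recurrence k(k + 2nu) c_k = -c_{k-2} gives the standard series J_nu(x) = sum_{k>=0} (-1)^k / (k! (k+nu)!) (x/2)^(2k+nu). Evaluate the first 3 terms:
  k = 0: (-1)^0 / (0! * 2! * 2^2) x^2 = 1/(1*2*4) x^2 = (1/8) x^2
  k = 1: (-1)^1 / (1! * 3! * 2^4) x^4 = -1/(1*6*16) x^4 = (-1/96) x^4
  k = 2: (-1)^2 / (2! * 4! * 2^6) x^6 = 1/(2*24*64) x^6 = (1/3072) x^6
Hence J_2(x) = x^6/3072 - x^4/96 + x^2/8 + ....

J_2(x); series = x^6/3072 - x^4/96 + x^2/8


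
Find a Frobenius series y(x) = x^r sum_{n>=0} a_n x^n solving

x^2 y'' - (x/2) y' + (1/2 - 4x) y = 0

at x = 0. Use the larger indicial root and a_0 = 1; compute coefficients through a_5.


Write in Frobenius form y'' + (p(x)/x) y' + (q(x)/x^2) y = 0:
  p(x) = -1/2,  q(x) = 1/2 - 4x.
Indicial equation: r(r-1) + (-1/2) r + (1/2) = 0 -> roots r_1 = 1, r_2 = 1/2.
Take r = r_1 = 1. Let y(x) = x^r sum_{n>=0} a_n x^n with a_0 = 1.
Substitute y = x^r sum a_n x^n and match x^{r+n}. The recurrence is
  D(n) a_n - 4 a_{n-1} = 0,  where D(n) = (r+n)(r+n-1) + (-1/2)(r+n) + (1/2).
  a_n = 4 / D(n) * a_{n-1}.
Since the indicial polynomial factors as (r - r_1)(r - r_2), D(n) = (r_1 + n - r_1)(r_1 + n - r_2) = n(n + 1/2).
Evaluating step by step (a_0 = 1):
  n = 1: D(1) = 1(1 + 1/2) = 3/2; numerator = 4(1) = 4; a_1 = (4)/(3/2) = 8/3
  n = 2: D(2) = 2(2 + 1/2) = 5; numerator = 4(8/3) = 32/3; a_2 = (32/3)/(5) = 32/15
  n = 3: D(3) = 3(3 + 1/2) = 21/2; numerator = 4(32/15) = 128/15; a_3 = (128/15)/(21/2) = 256/315
  n = 4: D(4) = 4(4 + 1/2) = 18; numerator = 4(256/315) = 1024/315; a_4 = (1024/315)/(18) = 512/2835
  n = 5: D(5) = 5(5 + 1/2) = 55/2; numerator = 4(512/2835) = 2048/2835; a_5 = (2048/2835)/(55/2) = 4096/155925

r = 1; a_0 = 1; a_1 = 8/3; a_2 = 32/15; a_3 = 256/315; a_4 = 512/2835; a_5 = 4096/155925


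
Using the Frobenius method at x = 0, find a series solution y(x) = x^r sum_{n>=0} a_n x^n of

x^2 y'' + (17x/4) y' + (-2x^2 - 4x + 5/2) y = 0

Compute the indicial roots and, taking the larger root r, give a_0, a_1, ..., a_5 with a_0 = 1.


Write in Frobenius form y'' + (p(x)/x) y' + (q(x)/x^2) y = 0:
  p(x) = 17/4,  q(x) = -2x^2 - 4x + 5/2.
Indicial equation: r(r-1) + (17/4) r + (5/2) = 0 -> roots r_1 = -5/4, r_2 = -2.
Take r = r_1 = -5/4. Let y(x) = x^r sum_{n>=0} a_n x^n with a_0 = 1.
Substitute y = x^r sum a_n x^n and match x^{r+n}. The recurrence is
  D(n) a_n - 4 a_{n-1} - 2 a_{n-2} = 0,  where D(n) = (r+n)(r+n-1) + (17/4)(r+n) + (5/2).
  a_n = [4 a_{n-1} + 2 a_{n-2}] / D(n).
Since the indicial polynomial factors as (r - r_1)(r - r_2), D(n) = (r_1 + n - r_1)(r_1 + n - r_2) = n(n + 3/4).
Evaluating step by step (a_0 = 1):
  n = 1: D(1) = 1(1 + 3/4) = 7/4; numerator = 4(1) = 4; a_1 = (4)/(7/4) = 16/7
  n = 2: D(2) = 2(2 + 3/4) = 11/2; numerator = 4(16/7) + 2(1) = 78/7; a_2 = (78/7)/(11/2) = 156/77
  n = 3: D(3) = 3(3 + 3/4) = 45/4; numerator = 4(156/77) + 2(16/7) = 976/77; a_3 = (976/77)/(45/4) = 3904/3465
  n = 4: D(4) = 4(4 + 3/4) = 19; numerator = 4(3904/3465) + 2(156/77) = 2696/315; a_4 = (2696/315)/(19) = 2696/5985
  n = 5: D(5) = 5(5 + 3/4) = 115/4; numerator = 4(2696/5985) + 2(3904/3465) = 29664/7315; a_5 = (29664/7315)/(115/4) = 118656/841225

r = -5/4; a_0 = 1; a_1 = 16/7; a_2 = 156/77; a_3 = 3904/3465; a_4 = 2696/5985; a_5 = 118656/841225


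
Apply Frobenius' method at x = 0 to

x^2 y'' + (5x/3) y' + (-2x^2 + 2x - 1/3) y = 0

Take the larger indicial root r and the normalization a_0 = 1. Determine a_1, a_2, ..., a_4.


Write in Frobenius form y'' + (p(x)/x) y' + (q(x)/x^2) y = 0:
  p(x) = 5/3,  q(x) = -2x^2 + 2x - 1/3.
Indicial equation: r(r-1) + (5/3) r + (-1/3) = 0 -> roots r_1 = 1/3, r_2 = -1.
Take r = r_1 = 1/3. Let y(x) = x^r sum_{n>=0} a_n x^n with a_0 = 1.
Substitute y = x^r sum a_n x^n and match x^{r+n}. The recurrence is
  D(n) a_n + 2 a_{n-1} - 2 a_{n-2} = 0,  where D(n) = (r+n)(r+n-1) + (5/3)(r+n) + (-1/3).
  a_n = [-2 a_{n-1} + 2 a_{n-2}] / D(n).
Since the indicial polynomial factors as (r - r_1)(r - r_2), D(n) = (r_1 + n - r_1)(r_1 + n - r_2) = n(n + 4/3).
Evaluating step by step (a_0 = 1):
  n = 1: D(1) = 1(1 + 4/3) = 7/3; numerator = -2(1) = -2; a_1 = (-2)/(7/3) = -6/7
  n = 2: D(2) = 2(2 + 4/3) = 20/3; numerator = -2(-6/7) + 2(1) = 26/7; a_2 = (26/7)/(20/3) = 39/70
  n = 3: D(3) = 3(3 + 4/3) = 13; numerator = -2(39/70) + 2(-6/7) = -99/35; a_3 = (-99/35)/(13) = -99/455
  n = 4: D(4) = 4(4 + 4/3) = 64/3; numerator = -2(-99/455) + 2(39/70) = 141/91; a_4 = (141/91)/(64/3) = 423/5824

r = 1/3; a_0 = 1; a_1 = -6/7; a_2 = 39/70; a_3 = -99/455; a_4 = 423/5824


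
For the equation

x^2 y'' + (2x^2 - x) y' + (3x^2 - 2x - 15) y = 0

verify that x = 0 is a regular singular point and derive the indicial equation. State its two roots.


Divide by x^2 to reach normal form y'' + P_1(x) y' + P_2(x) y = 0 with P_1(x) = 2 - 1/x and P_2(x) = 3 - 2/x - 15/x^2.
x = 0 is a singular point because the y'-coefficient 2 - 1/x has a pole at x = 0 and the y-coefficient 3 - 2/x - 15/x^2 has a pole at x = 0.
It is a regular singular point because x P_1(x) = p(x) = 2x - 1 and x^2 P_2(x) = q(x) = 3x^2 - 2x - 15 are polynomials, hence analytic at x = 0.
p(0) = -1,  q(0) = -15.
Indicial equation: r(r-1) + p(0) r + q(0) = 0, i.e. r^2 + (p(0) - 1) r + q(0) = 0, i.e. r^2 - 2 r - 15 = 0.
Discriminant: (-2)^2 - 4(-15) = 64, so r = (2 ± 8)/2.
Solving: r_1 = 5, r_2 = -3.

indicial: r^2 - 2 r - 15 = 0; roots r_1 = 5, r_2 = -3


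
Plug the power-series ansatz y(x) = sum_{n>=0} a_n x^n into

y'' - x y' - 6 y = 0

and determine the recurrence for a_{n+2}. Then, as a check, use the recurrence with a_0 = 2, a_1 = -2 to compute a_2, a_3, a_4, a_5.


Substitute y = sum_n a_n x^n.
y''(x) has coefficient (n+2)(n+1) a_{n+2} at x^n;
-x y'(x) has coefficient -n a_n at x^n (shift);
-6 y(x) has coefficient -6 a_n at x^n.
Matching x^n: (n+2)(n+1) a_{n+2} + (-n - 6) a_n = 0.
Thus a_{n+2} = (n + 6) / ((n+1)(n+2)) * a_n.

Check with a_0 = 2, a_1 = -2 (apply the recurrence for n = 0, 1, 2, 3): a_0 = 2, a_1 = -2, a_2 = 6, a_3 = -7/3, a_4 = 4, a_5 = -21/20.

a_(n+2) = (n + 6) / ((n+1)(n+2)) * a_n; check: a_0 = 2, a_1 = -2, a_2 = 6, a_3 = -7/3, a_4 = 4, a_5 = -21/20


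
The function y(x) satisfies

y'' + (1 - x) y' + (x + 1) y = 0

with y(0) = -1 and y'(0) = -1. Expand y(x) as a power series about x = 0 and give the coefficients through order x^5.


Ansatz: y(x) = sum_{n>=0} a_n x^n, so y'(x) = sum_{n>=1} n a_n x^(n-1) and y''(x) = sum_{n>=2} n(n-1) a_n x^(n-2).
Substitute into P(x) y'' + Q(x) y' + R(x) y = 0 with P(x) = 1, Q(x) = 1 - x, R(x) = x + 1, and match powers of x.
Initial conditions: a_0 = -1, a_1 = -1.
Setting the coefficient of each power of x to zero and solving order by order (substituting the coefficients already found):
  x^0: 2 a_2 + a_1 + a_0 = 0  ->  2 a_2 = -a_1 - a_0 = 2  ->  a_2 = 1
  x^1: 6 a_3 + 2 a_2 + a_0 = 0  ->  6 a_3 = -2 a_2 - a_0 = -1  ->  a_3 = -1/6
  x^2: 12 a_4 + 3 a_3 - a_2 + a_1 = 0  ->  12 a_4 = -3 a_3 + a_2 - a_1 = 5/2  ->  a_4 = 5/24
  x^3: 20 a_5 + 4 a_4 - 2 a_3 + a_2 = 0  ->  20 a_5 = -4 a_4 + 2 a_3 - a_2 = -13/6  ->  a_5 = -13/120
Truncated series: y(x) = -1 - x + x^2 - (1/6) x^3 + (5/24) x^4 - (13/120) x^5 + O(x^6).

a_0 = -1; a_1 = -1; a_2 = 1; a_3 = -1/6; a_4 = 5/24; a_5 = -13/120


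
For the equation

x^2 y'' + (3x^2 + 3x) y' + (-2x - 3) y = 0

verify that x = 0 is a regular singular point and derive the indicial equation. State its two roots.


Divide by x^2 to reach normal form y'' + P_1(x) y' + P_2(x) y = 0 with P_1(x) = 3 + 3/x and P_2(x) = -2/x - 3/x^2.
x = 0 is a singular point because the y'-coefficient 3 + 3/x has a pole at x = 0 and the y-coefficient -2/x - 3/x^2 has a pole at x = 0.
It is a regular singular point because x P_1(x) = p(x) = 3x + 3 and x^2 P_2(x) = q(x) = -2x - 3 are polynomials, hence analytic at x = 0.
p(0) = 3,  q(0) = -3.
Indicial equation: r(r-1) + p(0) r + q(0) = 0, i.e. r^2 + (p(0) - 1) r + q(0) = 0, i.e. r^2 + 2 r - 3 = 0.
Discriminant: (2)^2 - 4(-3) = 16, so r = (-2 ± 4)/2.
Solving: r_1 = 1, r_2 = -3.

indicial: r^2 + 2 r - 3 = 0; roots r_1 = 1, r_2 = -3


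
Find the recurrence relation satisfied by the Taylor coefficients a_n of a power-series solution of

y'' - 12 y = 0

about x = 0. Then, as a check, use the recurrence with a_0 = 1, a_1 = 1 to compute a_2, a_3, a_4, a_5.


Substitute y = sum_n a_n x^n into y'' + (const) y = 0.
y''(x) = sum_{n>=0} (n+2)(n+1) a_{n+2} x^n.
The ODE becomes sum_n [(n+2)(n+1) a_{n+2} - 12 a_n] x^n = 0.
Setting each coefficient to zero gives the recurrence:
  (n+2)(n+1) a_{n+2} - 12 a_n = 0,
  a_{n+2} = 12 / ((n+1)(n+2)) a_n.

Check with a_0 = 1, a_1 = 1 (apply the recurrence for n = 0, 1, 2, 3): a_0 = 1, a_1 = 1, a_2 = 6, a_3 = 2, a_4 = 6, a_5 = 6/5.

a_{n+2} = 12/((n+1)(n+2)) * a_n; check: a_0 = 1, a_1 = 1, a_2 = 6, a_3 = 2, a_4 = 6, a_5 = 6/5


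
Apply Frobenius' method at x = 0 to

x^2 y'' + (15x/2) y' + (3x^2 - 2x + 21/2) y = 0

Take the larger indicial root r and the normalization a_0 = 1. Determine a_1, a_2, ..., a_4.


Write in Frobenius form y'' + (p(x)/x) y' + (q(x)/x^2) y = 0:
  p(x) = 15/2,  q(x) = 3x^2 - 2x + 21/2.
Indicial equation: r(r-1) + (15/2) r + (21/2) = 0 -> roots r_1 = -3, r_2 = -7/2.
Take r = r_1 = -3. Let y(x) = x^r sum_{n>=0} a_n x^n with a_0 = 1.
Substitute y = x^r sum a_n x^n and match x^{r+n}. The recurrence is
  D(n) a_n - 2 a_{n-1} + 3 a_{n-2} = 0,  where D(n) = (r+n)(r+n-1) + (15/2)(r+n) + (21/2).
  a_n = [2 a_{n-1} - 3 a_{n-2}] / D(n).
Since the indicial polynomial factors as (r - r_1)(r - r_2), D(n) = (r_1 + n - r_1)(r_1 + n - r_2) = n(n + 1/2).
Evaluating step by step (a_0 = 1):
  n = 1: D(1) = 1(1 + 1/2) = 3/2; numerator = 2(1) = 2; a_1 = (2)/(3/2) = 4/3
  n = 2: D(2) = 2(2 + 1/2) = 5; numerator = 2(4/3) - 3(1) = -1/3; a_2 = (-1/3)/(5) = -1/15
  n = 3: D(3) = 3(3 + 1/2) = 21/2; numerator = 2(-1/15) - 3(4/3) = -62/15; a_3 = (-62/15)/(21/2) = -124/315
  n = 4: D(4) = 4(4 + 1/2) = 18; numerator = 2(-124/315) - 3(-1/15) = -37/63; a_4 = (-37/63)/(18) = -37/1134

r = -3; a_0 = 1; a_1 = 4/3; a_2 = -1/15; a_3 = -124/315; a_4 = -37/1134


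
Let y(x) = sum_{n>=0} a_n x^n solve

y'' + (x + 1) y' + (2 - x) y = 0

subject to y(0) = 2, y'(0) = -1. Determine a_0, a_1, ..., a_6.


Ansatz: y(x) = sum_{n>=0} a_n x^n, so y'(x) = sum_{n>=1} n a_n x^(n-1) and y''(x) = sum_{n>=2} n(n-1) a_n x^(n-2).
Substitute into P(x) y'' + Q(x) y' + R(x) y = 0 with P(x) = 1, Q(x) = x + 1, R(x) = 2 - x, and match powers of x.
Initial conditions: a_0 = 2, a_1 = -1.
Setting the coefficient of each power of x to zero and solving order by order (substituting the coefficients already found):
  x^0: 2 a_2 + a_1 + 2 a_0 = 0  ->  2 a_2 = -a_1 - 2 a_0 = -3  ->  a_2 = -3/2
  x^1: 6 a_3 + 2 a_2 + 3 a_1 - a_0 = 0  ->  6 a_3 = -2 a_2 - 3 a_1 + a_0 = 8  ->  a_3 = 4/3
  x^2: 12 a_4 + 3 a_3 + 4 a_2 - a_1 = 0  ->  12 a_4 = -3 a_3 - 4 a_2 + a_1 = 1  ->  a_4 = 1/12
  x^3: 20 a_5 + 4 a_4 + 5 a_3 - a_2 = 0  ->  20 a_5 = -4 a_4 - 5 a_3 + a_2 = -17/2  ->  a_5 = -17/40
  x^4: 30 a_6 + 5 a_5 + 6 a_4 - a_3 = 0  ->  30 a_6 = -5 a_5 - 6 a_4 + a_3 = 71/24  ->  a_6 = 71/720
Truncated series: y(x) = 2 - x - (3/2) x^2 + (4/3) x^3 + (1/12) x^4 - (17/40) x^5 + (71/720) x^6 + O(x^7).

a_0 = 2; a_1 = -1; a_2 = -3/2; a_3 = 4/3; a_4 = 1/12; a_5 = -17/40; a_6 = 71/720


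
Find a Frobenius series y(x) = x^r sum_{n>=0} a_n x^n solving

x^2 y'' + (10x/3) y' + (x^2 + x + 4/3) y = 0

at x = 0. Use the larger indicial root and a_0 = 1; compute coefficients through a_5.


Write in Frobenius form y'' + (p(x)/x) y' + (q(x)/x^2) y = 0:
  p(x) = 10/3,  q(x) = x^2 + x + 4/3.
Indicial equation: r(r-1) + (10/3) r + (4/3) = 0 -> roots r_1 = -1, r_2 = -4/3.
Take r = r_1 = -1. Let y(x) = x^r sum_{n>=0} a_n x^n with a_0 = 1.
Substitute y = x^r sum a_n x^n and match x^{r+n}. The recurrence is
  D(n) a_n + 1 a_{n-1} + 1 a_{n-2} = 0,  where D(n) = (r+n)(r+n-1) + (10/3)(r+n) + (4/3).
  a_n = [-1 a_{n-1} - 1 a_{n-2}] / D(n).
Since the indicial polynomial factors as (r - r_1)(r - r_2), D(n) = (r_1 + n - r_1)(r_1 + n - r_2) = n(n + 1/3).
Evaluating step by step (a_0 = 1):
  n = 1: D(1) = 1(1 + 1/3) = 4/3; numerator = -1(1) = -1; a_1 = (-1)/(4/3) = -3/4
  n = 2: D(2) = 2(2 + 1/3) = 14/3; numerator = -1(-3/4) - 1(1) = -1/4; a_2 = (-1/4)/(14/3) = -3/56
  n = 3: D(3) = 3(3 + 1/3) = 10; numerator = -1(-3/56) - 1(-3/4) = 45/56; a_3 = (45/56)/(10) = 9/112
  n = 4: D(4) = 4(4 + 1/3) = 52/3; numerator = -1(9/112) - 1(-3/56) = -3/112; a_4 = (-3/112)/(52/3) = -9/5824
  n = 5: D(5) = 5(5 + 1/3) = 80/3; numerator = -1(-9/5824) - 1(9/112) = -459/5824; a_5 = (-459/5824)/(80/3) = -1377/465920

r = -1; a_0 = 1; a_1 = -3/4; a_2 = -3/56; a_3 = 9/112; a_4 = -9/5824; a_5 = -1377/465920


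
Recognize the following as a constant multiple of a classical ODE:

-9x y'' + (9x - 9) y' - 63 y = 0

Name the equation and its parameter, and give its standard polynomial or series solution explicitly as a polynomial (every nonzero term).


All three coefficients share the factor -9; dividing through by -9 gives  x y'' + (1 - x) y' + 7 y = 0.
This matches the Laguerre equation x y'' + (1 - x) y' + n y = 0 with n = 7; the polynomial solution is L_7(x).
With y = sum_k a_k x^k, matching x^k gives (k+1)k a_{k+1} + (k+1) a_{k+1} - k a_k + n a_k = 0, i.e. (k+1)^2 a_{k+1} = (k - n) a_k = (k - 7) a_k. The right side vanishes at k = 7, so the series terminates at degree 7.
Standard normalization L_n(0) = 1 gives a_0 = 1. Work upward with a_{k+1} = (k - 7) a_k / (k+1)^2:
  a_1 = (0 - 7)(1) / 1^2 = -7/1 = -7
  a_2 = (1 - 7)(-7) / 2^2 = 42/4 = 21/2
  a_3 = (2 - 7)(21/2) / 3^2 = (-105/2)/9 = -35/6
  a_4 = (3 - 7)(-35/6) / 4^2 = (70/3)/16 = 35/24
  a_5 = (4 - 7)(35/24) / 5^2 = (-35/8)/25 = -7/40
  a_6 = (5 - 7)(-7/40) / 6^2 = (7/20)/36 = 7/720
  a_7 = (6 - 7)(7/720) / 7^2 = (-7/720)/49 = -1/5040
Hence L_7(x) = -x^7/5040 + 7 x^6/720 - 7 x^5/40 + 35 x^4/24 - 35 x^3/6 + 21 x^2/2 - 7 x + 1.

L_7(x); series = -x^7/5040 + 7 x^6/720 - 7 x^5/40 + 35 x^4/24 - 35 x^3/6 + 21 x^2/2 - 7 x + 1
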